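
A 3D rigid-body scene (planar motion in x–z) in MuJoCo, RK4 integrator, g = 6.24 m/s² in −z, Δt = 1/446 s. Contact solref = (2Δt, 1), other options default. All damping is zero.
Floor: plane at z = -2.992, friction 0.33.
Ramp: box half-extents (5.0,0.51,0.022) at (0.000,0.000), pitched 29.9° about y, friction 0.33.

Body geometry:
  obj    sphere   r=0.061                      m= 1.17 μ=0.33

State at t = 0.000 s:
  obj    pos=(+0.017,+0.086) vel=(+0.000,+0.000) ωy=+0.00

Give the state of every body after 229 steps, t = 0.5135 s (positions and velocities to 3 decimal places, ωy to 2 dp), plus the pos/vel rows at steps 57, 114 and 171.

State at t = 0.5135 s:
  obj    pos=(+0.271,-0.060) vel=(+0.989,-0.569) ωy=+18.70

Key-timestep trajectory:
   step    t(s)  obj.x    obj.z    obj.vx   obj.vz 
     57  0.1278   +0.033  +0.077  +0.246  -0.142
    114  0.2556   +0.080  +0.050  +0.492  -0.283
    171  0.3834   +0.159  +0.005  +0.739  -0.425


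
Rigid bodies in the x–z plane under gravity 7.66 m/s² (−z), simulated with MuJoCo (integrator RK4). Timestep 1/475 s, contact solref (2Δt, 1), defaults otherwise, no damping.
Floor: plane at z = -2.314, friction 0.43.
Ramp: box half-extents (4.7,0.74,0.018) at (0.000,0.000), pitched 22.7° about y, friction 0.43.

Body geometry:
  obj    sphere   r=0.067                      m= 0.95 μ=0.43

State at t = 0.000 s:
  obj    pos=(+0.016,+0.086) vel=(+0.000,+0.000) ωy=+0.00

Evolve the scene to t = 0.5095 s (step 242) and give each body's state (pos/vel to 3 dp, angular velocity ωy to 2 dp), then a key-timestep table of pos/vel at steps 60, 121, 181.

State at t = 0.5095 s:
  obj    pos=(+0.269,-0.020) vel=(+0.992,-0.415) ωy=+16.05

Key-timestep trajectory:
   step    t(s)  obj.x    obj.z    obj.vx   obj.vz 
     60  0.1263   +0.031  +0.079  +0.246  -0.103
    121  0.2547   +0.079  +0.059  +0.496  -0.208
    181  0.3811   +0.157  +0.026  +0.742  -0.311


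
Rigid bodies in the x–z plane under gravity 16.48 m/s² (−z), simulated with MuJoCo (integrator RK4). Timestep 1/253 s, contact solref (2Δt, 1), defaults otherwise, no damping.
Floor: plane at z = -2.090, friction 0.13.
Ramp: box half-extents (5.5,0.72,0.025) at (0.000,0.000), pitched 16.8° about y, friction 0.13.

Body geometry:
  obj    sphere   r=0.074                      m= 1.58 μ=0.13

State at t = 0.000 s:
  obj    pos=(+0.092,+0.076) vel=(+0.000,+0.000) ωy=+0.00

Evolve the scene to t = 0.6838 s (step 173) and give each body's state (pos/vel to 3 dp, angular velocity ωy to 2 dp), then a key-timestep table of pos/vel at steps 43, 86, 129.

State at t = 0.6838 s:
  obj    pos=(+0.854,-0.154) vel=(+2.227,-0.672) ωy=+31.43

Key-timestep trajectory:
   step    t(s)  obj.x    obj.z    obj.vx   obj.vz 
     43  0.1700   +0.139  +0.061  +0.554  -0.167
     86  0.3399   +0.280  +0.019  +1.107  -0.334
    129  0.5099   +0.515  -0.052  +1.661  -0.501


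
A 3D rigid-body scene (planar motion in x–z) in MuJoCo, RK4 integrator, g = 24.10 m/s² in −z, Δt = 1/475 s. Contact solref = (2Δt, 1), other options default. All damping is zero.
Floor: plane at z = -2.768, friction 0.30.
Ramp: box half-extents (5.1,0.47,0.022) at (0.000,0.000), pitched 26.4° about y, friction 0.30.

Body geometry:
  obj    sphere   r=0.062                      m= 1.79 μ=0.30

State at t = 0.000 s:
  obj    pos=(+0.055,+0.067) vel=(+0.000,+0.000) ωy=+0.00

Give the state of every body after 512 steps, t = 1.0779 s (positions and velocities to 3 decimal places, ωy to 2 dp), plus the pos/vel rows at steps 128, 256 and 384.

State at t = 1.0779 s:
  obj    pos=(+4.038,-1.911) vel=(+7.390,-3.668) ωy=+133.06

Key-timestep trajectory:
   step    t(s)  obj.x    obj.z    obj.vx   obj.vz 
    128  0.2695   +0.304  -0.057  +1.848  -0.917
    256  0.5389   +1.051  -0.428  +3.695  -1.834
    384  0.8084   +2.295  -1.046  +5.542  -2.751


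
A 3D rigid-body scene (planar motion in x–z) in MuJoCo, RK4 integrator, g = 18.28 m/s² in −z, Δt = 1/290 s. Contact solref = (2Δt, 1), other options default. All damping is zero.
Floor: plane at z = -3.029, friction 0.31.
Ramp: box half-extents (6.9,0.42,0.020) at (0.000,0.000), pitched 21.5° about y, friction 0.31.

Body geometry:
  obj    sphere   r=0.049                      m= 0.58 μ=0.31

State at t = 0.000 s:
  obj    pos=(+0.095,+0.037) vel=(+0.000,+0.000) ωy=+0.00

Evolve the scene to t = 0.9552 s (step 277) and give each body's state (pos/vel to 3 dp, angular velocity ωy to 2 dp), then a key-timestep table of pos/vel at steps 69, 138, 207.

State at t = 0.9552 s:
  obj    pos=(+2.126,-0.763) vel=(+4.253,-1.675) ωy=+93.27

Key-timestep trajectory:
   step    t(s)  obj.x    obj.z    obj.vx   obj.vz 
     69  0.2379   +0.221  -0.013  +1.059  -0.417
    138  0.4759   +0.599  -0.162  +2.119  -0.835
    207  0.7138   +1.229  -0.410  +3.178  -1.252


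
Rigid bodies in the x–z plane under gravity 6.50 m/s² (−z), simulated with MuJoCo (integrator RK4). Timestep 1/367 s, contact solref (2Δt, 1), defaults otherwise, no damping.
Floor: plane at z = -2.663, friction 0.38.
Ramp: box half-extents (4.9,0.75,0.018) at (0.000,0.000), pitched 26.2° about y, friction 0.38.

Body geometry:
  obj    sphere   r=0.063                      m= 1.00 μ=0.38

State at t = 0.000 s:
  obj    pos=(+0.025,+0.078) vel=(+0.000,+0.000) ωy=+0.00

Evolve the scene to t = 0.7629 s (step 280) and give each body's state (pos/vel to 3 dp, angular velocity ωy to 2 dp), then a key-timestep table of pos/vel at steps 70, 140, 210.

State at t = 0.7629 s:
  obj    pos=(+0.560,-0.185) vel=(+1.403,-0.691) ωy=+24.82

Key-timestep trajectory:
   step    t(s)  obj.x    obj.z    obj.vx   obj.vz 
     70  0.1907   +0.058  +0.062  +0.351  -0.173
    140  0.3815   +0.159  +0.012  +0.702  -0.345
    210  0.5722   +0.326  -0.070  +1.052  -0.518


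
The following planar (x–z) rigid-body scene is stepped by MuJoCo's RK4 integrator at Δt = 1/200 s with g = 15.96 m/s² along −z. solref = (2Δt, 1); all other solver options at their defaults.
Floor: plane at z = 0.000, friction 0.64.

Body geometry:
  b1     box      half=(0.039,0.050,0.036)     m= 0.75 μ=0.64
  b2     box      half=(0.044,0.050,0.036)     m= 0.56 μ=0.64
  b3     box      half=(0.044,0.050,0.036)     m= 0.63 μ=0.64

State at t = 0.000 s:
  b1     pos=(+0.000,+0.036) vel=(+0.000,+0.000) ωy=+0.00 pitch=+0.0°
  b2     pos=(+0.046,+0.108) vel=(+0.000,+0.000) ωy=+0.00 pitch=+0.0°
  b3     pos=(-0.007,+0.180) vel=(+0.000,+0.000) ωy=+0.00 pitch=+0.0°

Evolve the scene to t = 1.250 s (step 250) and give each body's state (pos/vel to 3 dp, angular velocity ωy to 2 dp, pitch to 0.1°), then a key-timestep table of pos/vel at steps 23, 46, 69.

State at t = 1.250 s:
  b1     pos=(+0.000,+0.036) vel=(+0.000,+0.000) ωy=+0.00 pitch=+0.0°
  b2     pos=(+0.091,+0.044) vel=(+0.000,+0.000) ωy=+0.00 pitch=+90.0°
  b3     pos=(-0.119,+0.036) vel=(+0.000,+0.000) ωy=+0.00 pitch=+180.0°

Key-timestep trajectory:
   step    t(s)  b1.x    b1.z    b1.vx   b1.vz   b2.x    b2.z    b2.vx   b2.vz   b3.x    b3.z    b3.vx   b3.vz 
     23  0.1150   +0.000  +0.036  +0.000  +0.000   +0.046  +0.108  +0.001  +0.000   -0.023  +0.171  -0.301  -0.259
     46  0.2300   +0.000  +0.036  +0.000  +0.000   +0.055  +0.105  +0.211  -0.097   -0.076  +0.103  -0.695  -0.594
     69  0.3450   +0.000  +0.036  +0.000  +0.000   +0.092  +0.041  +0.257  -0.093   -0.119  +0.036  +0.011  +0.024


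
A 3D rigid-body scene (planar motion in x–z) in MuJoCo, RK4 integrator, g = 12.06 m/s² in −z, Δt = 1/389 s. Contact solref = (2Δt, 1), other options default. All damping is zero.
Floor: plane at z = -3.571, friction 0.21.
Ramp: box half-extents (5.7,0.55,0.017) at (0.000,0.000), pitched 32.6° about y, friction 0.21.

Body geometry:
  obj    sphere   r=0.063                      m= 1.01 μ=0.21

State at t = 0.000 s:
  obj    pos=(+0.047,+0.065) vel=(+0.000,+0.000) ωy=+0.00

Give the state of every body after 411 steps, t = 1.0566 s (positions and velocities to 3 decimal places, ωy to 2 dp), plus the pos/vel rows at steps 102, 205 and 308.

State at t = 1.0566 s:
  obj    pos=(+2.230,-1.331) vel=(+4.131,-2.642) ωy=+77.82

Key-timestep trajectory:
   step    t(s)  obj.x    obj.z    obj.vx   obj.vz 
    102  0.2622   +0.181  -0.021  +1.025  -0.656
    205  0.5270   +0.590  -0.282  +2.061  -1.318
    308  0.7918   +1.273  -0.719  +3.096  -1.980


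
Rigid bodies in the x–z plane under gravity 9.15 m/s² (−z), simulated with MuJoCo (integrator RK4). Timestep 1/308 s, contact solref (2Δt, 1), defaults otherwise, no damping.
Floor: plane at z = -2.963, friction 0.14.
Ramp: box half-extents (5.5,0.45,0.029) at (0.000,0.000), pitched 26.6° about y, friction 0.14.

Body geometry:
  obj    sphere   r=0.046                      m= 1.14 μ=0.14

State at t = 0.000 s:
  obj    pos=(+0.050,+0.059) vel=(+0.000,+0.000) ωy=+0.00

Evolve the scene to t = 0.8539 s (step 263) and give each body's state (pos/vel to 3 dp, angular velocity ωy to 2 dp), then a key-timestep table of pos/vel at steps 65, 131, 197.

State at t = 0.8539 s:
  obj    pos=(+1.013,-0.423) vel=(+2.252,-1.135) ωy=+53.05

Key-timestep trajectory:
   step    t(s)  obj.x    obj.z    obj.vx   obj.vz 
     65  0.2110   +0.109  +0.029  +0.554  -0.289
    131  0.4253   +0.289  -0.061  +1.124  -0.562
    197  0.6396   +0.590  -0.212  +1.690  -0.843


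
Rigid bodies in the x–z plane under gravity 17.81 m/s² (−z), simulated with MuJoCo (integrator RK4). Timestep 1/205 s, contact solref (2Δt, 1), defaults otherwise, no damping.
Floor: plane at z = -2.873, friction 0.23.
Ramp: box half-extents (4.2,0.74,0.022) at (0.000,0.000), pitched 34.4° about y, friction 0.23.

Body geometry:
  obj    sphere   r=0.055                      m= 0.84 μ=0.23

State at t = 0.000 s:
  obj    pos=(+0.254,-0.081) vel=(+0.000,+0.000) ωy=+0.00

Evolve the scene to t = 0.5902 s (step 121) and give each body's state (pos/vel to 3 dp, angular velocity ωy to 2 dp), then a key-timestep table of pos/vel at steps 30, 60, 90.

State at t = 0.5902 s:
  obj    pos=(+1.288,-0.788) vel=(+3.501,-2.397) ωy=+77.09

Key-timestep trajectory:
   step    t(s)  obj.x    obj.z    obj.vx   obj.vz 
     30  0.1463   +0.318  -0.124  +0.868  -0.595
     60  0.2927   +0.508  -0.255  +1.736  -1.189
     90  0.4390   +0.826  -0.472  +2.604  -1.783


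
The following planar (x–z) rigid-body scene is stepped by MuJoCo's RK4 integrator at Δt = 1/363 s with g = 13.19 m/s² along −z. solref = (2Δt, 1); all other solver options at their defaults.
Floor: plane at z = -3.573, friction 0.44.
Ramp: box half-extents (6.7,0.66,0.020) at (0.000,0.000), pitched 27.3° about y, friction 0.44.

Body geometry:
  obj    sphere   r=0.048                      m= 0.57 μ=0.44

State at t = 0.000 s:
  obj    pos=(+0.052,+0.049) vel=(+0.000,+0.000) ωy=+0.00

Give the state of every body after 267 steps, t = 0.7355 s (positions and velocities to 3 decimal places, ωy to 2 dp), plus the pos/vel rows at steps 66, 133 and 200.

State at t = 0.7355 s:
  obj    pos=(+1.091,-0.487) vel=(+2.824,-1.458) ωy=+66.21

Key-timestep trajectory:
   step    t(s)  obj.x    obj.z    obj.vx   obj.vz 
     66  0.1818   +0.116  +0.017  +0.698  -0.360
    133  0.3664   +0.310  -0.084  +1.407  -0.726
    200  0.5510   +0.635  -0.251  +2.116  -1.092


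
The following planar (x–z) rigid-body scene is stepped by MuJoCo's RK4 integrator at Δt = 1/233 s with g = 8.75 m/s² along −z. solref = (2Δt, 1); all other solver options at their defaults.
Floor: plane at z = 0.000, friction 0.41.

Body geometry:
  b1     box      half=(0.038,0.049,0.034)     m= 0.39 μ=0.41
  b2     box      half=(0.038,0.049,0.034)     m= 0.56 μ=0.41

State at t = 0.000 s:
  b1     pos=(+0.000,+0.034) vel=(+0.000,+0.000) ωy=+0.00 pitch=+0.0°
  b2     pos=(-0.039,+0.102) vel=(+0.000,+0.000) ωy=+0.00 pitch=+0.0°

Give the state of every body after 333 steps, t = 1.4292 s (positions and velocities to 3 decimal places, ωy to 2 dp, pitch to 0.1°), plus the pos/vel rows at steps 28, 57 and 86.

State at t = 1.4292 s:
  b1     pos=(+0.000,+0.034) vel=(+0.000,+0.000) ωy=+0.00 pitch=+0.0°
  b2     pos=(-0.084,+0.038) vel=(+0.000,+0.000) ωy=+0.00 pitch=-90.0°

Key-timestep trajectory:
   step    t(s)  b1.x    b1.z    b1.vx   b1.vz   b2.x    b2.z    b2.vx   b2.vz 
     28  0.1202   +0.000  +0.034  +0.000  +0.000   -0.040  +0.102  -0.025  -0.002
     57  0.2446   +0.000  +0.034  +0.000  +0.000   -0.048  +0.101  -0.116  -0.033
     86  0.3691   +0.000  +0.034  +0.000  +0.000   -0.073  +0.075  -0.245  -0.578


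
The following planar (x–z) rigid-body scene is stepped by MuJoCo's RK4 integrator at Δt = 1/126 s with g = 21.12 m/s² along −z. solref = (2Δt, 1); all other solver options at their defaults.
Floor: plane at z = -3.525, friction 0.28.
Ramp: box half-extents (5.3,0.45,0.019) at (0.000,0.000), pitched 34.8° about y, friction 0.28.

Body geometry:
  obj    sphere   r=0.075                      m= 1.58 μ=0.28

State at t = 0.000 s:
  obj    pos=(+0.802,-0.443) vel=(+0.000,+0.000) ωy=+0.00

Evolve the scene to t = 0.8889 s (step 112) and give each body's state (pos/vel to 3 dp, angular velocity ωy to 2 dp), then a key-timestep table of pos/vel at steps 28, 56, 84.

State at t = 0.8889 s:
  obj    pos=(+3.596,-2.385) vel=(+6.285,-4.368) ωy=+102.00

Key-timestep trajectory:
   step    t(s)  obj.x    obj.z    obj.vx   obj.vz 
     28  0.2222   +0.977  -0.564  +1.572  -1.093
     56  0.4444   +1.501  -0.929  +3.143  -2.185
     84  0.6667   +2.374  -1.535  +4.714  -3.276


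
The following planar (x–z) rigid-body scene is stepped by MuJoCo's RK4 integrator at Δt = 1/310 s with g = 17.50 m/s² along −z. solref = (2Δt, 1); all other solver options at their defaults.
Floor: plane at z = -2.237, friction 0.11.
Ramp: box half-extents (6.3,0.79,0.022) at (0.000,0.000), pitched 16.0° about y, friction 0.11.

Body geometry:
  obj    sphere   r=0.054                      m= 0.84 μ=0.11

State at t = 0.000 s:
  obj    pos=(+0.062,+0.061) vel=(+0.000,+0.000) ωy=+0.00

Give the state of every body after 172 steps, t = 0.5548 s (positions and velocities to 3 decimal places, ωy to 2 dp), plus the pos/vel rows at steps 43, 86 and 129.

State at t = 0.5548 s:
  obj    pos=(+0.572,-0.085) vel=(+1.838,-0.527) ωy=+35.39

Key-timestep trajectory:
   step    t(s)  obj.x    obj.z    obj.vx   obj.vz 
     43  0.1387   +0.094  +0.052  +0.460  -0.132
     86  0.2774   +0.190  +0.025  +0.919  -0.264
    129  0.4161   +0.349  -0.021  +1.378  -0.395


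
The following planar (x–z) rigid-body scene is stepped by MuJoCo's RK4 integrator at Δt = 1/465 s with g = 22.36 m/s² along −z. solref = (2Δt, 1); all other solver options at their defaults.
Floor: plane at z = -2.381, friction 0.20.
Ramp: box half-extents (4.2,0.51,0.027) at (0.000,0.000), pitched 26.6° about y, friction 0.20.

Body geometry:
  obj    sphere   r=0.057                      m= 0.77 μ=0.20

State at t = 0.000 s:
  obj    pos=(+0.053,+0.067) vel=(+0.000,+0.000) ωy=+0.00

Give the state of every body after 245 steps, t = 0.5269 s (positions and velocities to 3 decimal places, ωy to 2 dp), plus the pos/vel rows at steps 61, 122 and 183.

State at t = 0.5269 s:
  obj    pos=(+0.941,-0.377) vel=(+3.369,-1.687) ωy=+66.09

Key-timestep trajectory:
   step    t(s)  obj.x    obj.z    obj.vx   obj.vz 
     61  0.1312   +0.108  +0.040  +0.839  -0.420
    122  0.2624   +0.273  -0.043  +1.678  -0.840
    183  0.3935   +0.548  -0.181  +2.517  -1.260


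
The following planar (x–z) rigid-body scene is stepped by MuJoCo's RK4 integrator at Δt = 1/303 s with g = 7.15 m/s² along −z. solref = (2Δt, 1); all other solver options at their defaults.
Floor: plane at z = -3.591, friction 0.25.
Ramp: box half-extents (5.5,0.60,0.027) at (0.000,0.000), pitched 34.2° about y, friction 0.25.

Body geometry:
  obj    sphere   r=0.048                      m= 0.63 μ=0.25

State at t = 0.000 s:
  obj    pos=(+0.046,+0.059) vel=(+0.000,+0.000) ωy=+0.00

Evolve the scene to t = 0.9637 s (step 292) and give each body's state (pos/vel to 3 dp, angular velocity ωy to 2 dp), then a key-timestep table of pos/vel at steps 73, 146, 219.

State at t = 0.9637 s:
  obj    pos=(+1.149,-0.690) vel=(+2.288,-1.555) ωy=+57.62

Key-timestep trajectory:
   step    t(s)  obj.x    obj.z    obj.vx   obj.vz 
     73  0.2409   +0.115  +0.012  +0.572  -0.389
    146  0.4818   +0.322  -0.128  +1.144  -0.778
    219  0.7228   +0.666  -0.362  +1.716  -1.166


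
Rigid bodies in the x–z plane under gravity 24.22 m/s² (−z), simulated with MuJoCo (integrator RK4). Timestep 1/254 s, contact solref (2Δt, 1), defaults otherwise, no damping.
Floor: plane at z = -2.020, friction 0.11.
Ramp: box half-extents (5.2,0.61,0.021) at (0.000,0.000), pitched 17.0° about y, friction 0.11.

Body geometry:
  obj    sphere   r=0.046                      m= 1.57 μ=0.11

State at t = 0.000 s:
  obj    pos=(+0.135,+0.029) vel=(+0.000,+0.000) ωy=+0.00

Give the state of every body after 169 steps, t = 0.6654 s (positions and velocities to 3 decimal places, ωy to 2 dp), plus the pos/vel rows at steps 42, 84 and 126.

State at t = 0.6654 s:
  obj    pos=(+1.206,-0.299) vel=(+3.219,-0.984) ωy=+73.13

Key-timestep trajectory:
   step    t(s)  obj.x    obj.z    obj.vx   obj.vz 
     42  0.1654   +0.201  +0.009  +0.800  -0.245
     84  0.3307   +0.400  -0.052  +1.600  -0.489
    126  0.4961   +0.730  -0.153  +2.400  -0.734


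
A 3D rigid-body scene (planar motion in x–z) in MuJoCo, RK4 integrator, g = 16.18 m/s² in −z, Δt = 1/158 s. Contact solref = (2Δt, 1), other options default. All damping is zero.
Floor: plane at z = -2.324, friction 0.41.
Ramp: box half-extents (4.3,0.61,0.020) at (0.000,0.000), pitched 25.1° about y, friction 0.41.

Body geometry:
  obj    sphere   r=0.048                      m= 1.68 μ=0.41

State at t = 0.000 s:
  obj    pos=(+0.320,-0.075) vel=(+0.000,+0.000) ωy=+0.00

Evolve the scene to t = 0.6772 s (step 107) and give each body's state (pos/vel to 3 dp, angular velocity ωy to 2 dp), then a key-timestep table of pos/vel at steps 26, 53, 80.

State at t = 0.6772 s:
  obj    pos=(+1.338,-0.552) vel=(+3.006,-1.408) ωy=+69.15

Key-timestep trajectory:
   step    t(s)  obj.x    obj.z    obj.vx   obj.vz 
     26  0.1646   +0.380  -0.103  +0.731  -0.342
     53  0.3354   +0.570  -0.192  +1.489  -0.698
     80  0.5063   +0.889  -0.341  +2.248  -1.053


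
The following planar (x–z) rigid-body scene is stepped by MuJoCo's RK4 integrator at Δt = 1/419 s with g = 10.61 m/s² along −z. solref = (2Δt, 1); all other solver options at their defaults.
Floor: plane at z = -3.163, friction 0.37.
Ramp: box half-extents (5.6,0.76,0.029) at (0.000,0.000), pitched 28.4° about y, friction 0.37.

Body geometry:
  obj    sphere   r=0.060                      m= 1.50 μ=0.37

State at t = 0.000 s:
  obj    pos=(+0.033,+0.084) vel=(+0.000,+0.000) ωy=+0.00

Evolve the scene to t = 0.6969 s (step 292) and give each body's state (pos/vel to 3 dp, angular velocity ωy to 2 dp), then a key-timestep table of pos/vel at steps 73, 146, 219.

State at t = 0.6969 s:
  obj    pos=(+0.803,-0.333) vel=(+2.210,-1.195) ωy=+41.86

Key-timestep trajectory:
   step    t(s)  obj.x    obj.z    obj.vx   obj.vz 
     73  0.1742   +0.081  +0.057  +0.552  -0.299
    146  0.3484   +0.225  -0.021  +1.105  -0.597
    219  0.5227   +0.466  -0.151  +1.657  -0.896


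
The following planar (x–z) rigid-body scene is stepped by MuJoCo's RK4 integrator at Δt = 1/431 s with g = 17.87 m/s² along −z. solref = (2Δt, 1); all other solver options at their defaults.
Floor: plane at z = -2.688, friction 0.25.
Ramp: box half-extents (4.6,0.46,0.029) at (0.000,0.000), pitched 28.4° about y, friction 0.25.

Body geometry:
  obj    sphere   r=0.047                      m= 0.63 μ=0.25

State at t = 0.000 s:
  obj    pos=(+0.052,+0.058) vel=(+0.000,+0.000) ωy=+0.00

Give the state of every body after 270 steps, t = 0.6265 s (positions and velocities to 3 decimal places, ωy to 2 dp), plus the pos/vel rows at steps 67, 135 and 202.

State at t = 0.6265 s:
  obj    pos=(+1.100,-0.508) vel=(+3.346,-1.809) ωy=+80.90

Key-timestep trajectory:
   step    t(s)  obj.x    obj.z    obj.vx   obj.vz 
     67  0.1555   +0.117  +0.023  +0.830  -0.449
    135  0.3132   +0.314  -0.083  +1.673  -0.905
    202  0.4687   +0.639  -0.259  +2.503  -1.353


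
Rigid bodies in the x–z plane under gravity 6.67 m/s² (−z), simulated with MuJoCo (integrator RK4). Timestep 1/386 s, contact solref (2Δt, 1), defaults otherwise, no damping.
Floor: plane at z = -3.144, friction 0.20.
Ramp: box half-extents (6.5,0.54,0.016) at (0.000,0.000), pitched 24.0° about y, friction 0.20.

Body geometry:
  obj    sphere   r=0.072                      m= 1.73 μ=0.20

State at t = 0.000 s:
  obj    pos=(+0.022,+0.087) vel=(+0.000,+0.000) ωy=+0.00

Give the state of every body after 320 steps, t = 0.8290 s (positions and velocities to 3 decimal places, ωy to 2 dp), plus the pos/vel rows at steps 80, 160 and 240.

State at t = 0.8290 s:
  obj    pos=(+0.630,-0.184) vel=(+1.468,-0.653) ωy=+22.31

Key-timestep trajectory:
   step    t(s)  obj.x    obj.z    obj.vx   obj.vz 
     80  0.2073   +0.060  +0.070  +0.367  -0.163
    160  0.4145   +0.174  +0.019  +0.734  -0.327
    240  0.6218   +0.364  -0.066  +1.101  -0.490


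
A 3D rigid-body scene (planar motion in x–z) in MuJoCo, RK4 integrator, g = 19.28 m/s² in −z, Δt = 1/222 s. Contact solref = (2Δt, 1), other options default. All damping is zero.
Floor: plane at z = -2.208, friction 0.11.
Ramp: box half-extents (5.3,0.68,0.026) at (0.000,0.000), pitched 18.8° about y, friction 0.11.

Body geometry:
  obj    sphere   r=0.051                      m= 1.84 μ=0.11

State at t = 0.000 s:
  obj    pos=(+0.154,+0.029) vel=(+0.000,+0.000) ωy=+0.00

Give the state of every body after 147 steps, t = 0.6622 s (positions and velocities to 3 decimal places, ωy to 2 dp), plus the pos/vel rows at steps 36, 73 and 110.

State at t = 0.6622 s:
  obj    pos=(+1.075,-0.285) vel=(+2.782,-0.947) ωy=+57.60

Key-timestep trajectory:
   step    t(s)  obj.x    obj.z    obj.vx   obj.vz 
     36  0.1622   +0.209  +0.010  +0.682  -0.232
     73  0.3288   +0.381  -0.048  +1.382  -0.470
    110  0.4955   +0.670  -0.147  +2.082  -0.709


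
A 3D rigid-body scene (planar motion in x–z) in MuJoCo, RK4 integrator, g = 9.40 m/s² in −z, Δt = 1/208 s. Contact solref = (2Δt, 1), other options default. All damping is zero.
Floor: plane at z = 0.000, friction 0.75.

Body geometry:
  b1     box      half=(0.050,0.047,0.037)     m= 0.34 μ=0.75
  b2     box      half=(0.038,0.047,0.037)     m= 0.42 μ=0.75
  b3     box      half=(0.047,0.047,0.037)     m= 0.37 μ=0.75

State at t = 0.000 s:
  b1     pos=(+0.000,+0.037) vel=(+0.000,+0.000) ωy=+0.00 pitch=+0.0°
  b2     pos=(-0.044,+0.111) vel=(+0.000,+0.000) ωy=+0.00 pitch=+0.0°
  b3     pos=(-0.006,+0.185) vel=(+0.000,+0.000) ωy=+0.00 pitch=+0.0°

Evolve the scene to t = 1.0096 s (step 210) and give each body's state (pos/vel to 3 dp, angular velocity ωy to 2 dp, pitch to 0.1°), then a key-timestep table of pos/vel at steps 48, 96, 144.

State at t = 1.0096 s:
  b1     pos=(+0.000,+0.037) vel=(+0.000,+0.000) ωy=+0.00 pitch=+0.0°
  b2     pos=(-0.044,+0.111) vel=(+0.000,+0.000) ωy=+0.00 pitch=-0.1°
  b3     pos=(+0.106,+0.037) vel=(+0.000,+0.000) ωy=+0.00 pitch=+180.0°

Key-timestep trajectory:
   step    t(s)  b1.x    b1.z    b1.vx   b1.vz   b2.x    b2.z    b2.vx   b2.vz   b3.x    b3.z    b3.vx   b3.vz 
     48  0.2308   +0.000  +0.037  +0.000  +0.000   -0.044  +0.111  +0.000  +0.000   -0.004  +0.185  +0.019  -0.001
     96  0.4615   +0.000  +0.037  +0.000  +0.000   -0.044  +0.111  -0.001  +0.000   +0.016  +0.177  +0.224  -0.163
    144  0.6923   +0.000  +0.037  +0.000  +0.000   -0.044  +0.111  +0.000  +0.000   +0.072  +0.117  +0.298  -0.153


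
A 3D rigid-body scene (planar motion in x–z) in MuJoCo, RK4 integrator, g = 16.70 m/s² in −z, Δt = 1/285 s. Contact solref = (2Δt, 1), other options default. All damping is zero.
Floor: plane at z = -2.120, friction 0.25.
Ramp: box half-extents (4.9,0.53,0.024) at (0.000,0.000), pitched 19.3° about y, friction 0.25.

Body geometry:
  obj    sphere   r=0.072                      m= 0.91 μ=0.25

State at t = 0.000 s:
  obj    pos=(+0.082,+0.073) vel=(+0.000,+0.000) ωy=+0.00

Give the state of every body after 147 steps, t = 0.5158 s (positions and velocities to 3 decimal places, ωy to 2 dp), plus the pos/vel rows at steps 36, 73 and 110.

State at t = 0.5158 s:
  obj    pos=(+0.577,-0.100) vel=(+1.919,-0.672) ωy=+28.24

Key-timestep trajectory:
   step    t(s)  obj.x    obj.z    obj.vx   obj.vz 
     36  0.1263   +0.112  +0.063  +0.470  -0.165
     73  0.2561   +0.204  +0.030  +0.953  -0.334
    110  0.3860   +0.359  -0.024  +1.436  -0.503


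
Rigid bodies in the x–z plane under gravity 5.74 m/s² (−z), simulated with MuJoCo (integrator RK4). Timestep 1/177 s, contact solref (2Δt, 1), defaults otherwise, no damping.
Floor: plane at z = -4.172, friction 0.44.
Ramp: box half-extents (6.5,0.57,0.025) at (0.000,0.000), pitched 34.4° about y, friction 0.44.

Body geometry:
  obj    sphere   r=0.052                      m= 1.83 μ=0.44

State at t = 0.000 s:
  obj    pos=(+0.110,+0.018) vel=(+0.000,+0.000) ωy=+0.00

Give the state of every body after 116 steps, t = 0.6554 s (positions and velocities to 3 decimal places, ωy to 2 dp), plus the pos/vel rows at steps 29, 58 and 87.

State at t = 0.6554 s:
  obj    pos=(+0.521,-0.263) vel=(+1.253,-0.858) ωy=+29.19

Key-timestep trajectory:
   step    t(s)  obj.x    obj.z    obj.vx   obj.vz 
     29  0.1638   +0.136  +0.000  +0.313  -0.215
     58  0.3277   +0.213  -0.052  +0.626  -0.429
     87  0.4915   +0.341  -0.140  +0.940  -0.643


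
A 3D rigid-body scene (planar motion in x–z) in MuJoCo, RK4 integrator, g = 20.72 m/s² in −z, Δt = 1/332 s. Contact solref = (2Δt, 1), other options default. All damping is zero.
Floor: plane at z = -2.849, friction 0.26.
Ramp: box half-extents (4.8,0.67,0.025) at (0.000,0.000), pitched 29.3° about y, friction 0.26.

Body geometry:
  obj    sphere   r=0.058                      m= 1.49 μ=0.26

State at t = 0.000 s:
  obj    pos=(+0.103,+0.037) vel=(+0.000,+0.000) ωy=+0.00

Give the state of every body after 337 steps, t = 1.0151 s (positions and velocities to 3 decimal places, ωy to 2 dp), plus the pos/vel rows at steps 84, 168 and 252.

State at t = 1.0151 s:
  obj    pos=(+3.357,-1.789) vel=(+6.412,-3.598) ωy=+126.74

Key-timestep trajectory:
   step    t(s)  obj.x    obj.z    obj.vx   obj.vz 
     84  0.2530   +0.305  -0.076  +1.598  -0.897
    168  0.5060   +0.912  -0.417  +3.196  -1.794
    252  0.7590   +1.923  -0.984  +4.795  -2.691


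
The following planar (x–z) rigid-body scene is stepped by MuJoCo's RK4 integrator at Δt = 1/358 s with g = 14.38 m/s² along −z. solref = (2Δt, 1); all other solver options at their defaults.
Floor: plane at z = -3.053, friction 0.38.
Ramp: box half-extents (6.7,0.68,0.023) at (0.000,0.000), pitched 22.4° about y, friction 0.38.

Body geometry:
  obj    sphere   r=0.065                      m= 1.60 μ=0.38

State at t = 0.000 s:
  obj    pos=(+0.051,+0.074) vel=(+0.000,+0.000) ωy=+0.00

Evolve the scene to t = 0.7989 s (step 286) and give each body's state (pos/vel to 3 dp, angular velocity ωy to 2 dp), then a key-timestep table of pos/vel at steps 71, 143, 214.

State at t = 0.7989 s:
  obj    pos=(+1.206,-0.402) vel=(+2.891,-1.192) ωy=+48.10

Key-timestep trajectory:
   step    t(s)  obj.x    obj.z    obj.vx   obj.vz 
     71  0.1983   +0.122  +0.045  +0.718  -0.296
    143  0.3994   +0.340  -0.045  +1.446  -0.596
    214  0.5978   +0.698  -0.192  +2.163  -0.892


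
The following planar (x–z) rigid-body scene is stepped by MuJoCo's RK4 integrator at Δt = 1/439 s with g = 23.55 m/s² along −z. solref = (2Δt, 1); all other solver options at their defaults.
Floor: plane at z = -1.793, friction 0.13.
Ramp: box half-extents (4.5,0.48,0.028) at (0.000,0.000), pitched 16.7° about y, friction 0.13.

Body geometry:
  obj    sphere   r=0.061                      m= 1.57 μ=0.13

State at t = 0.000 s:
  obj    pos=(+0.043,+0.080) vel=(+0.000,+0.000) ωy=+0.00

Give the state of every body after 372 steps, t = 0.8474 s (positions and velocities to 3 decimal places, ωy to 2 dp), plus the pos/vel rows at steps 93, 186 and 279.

State at t = 0.8474 s:
  obj    pos=(+1.705,-0.419) vel=(+3.924,-1.177) ωy=+67.14

Key-timestep trajectory:
   step    t(s)  obj.x    obj.z    obj.vx   obj.vz 
     93  0.2118   +0.147  +0.049  +0.981  -0.294
    186  0.4237   +0.459  -0.045  +1.962  -0.589
    279  0.6355   +0.978  -0.201  +2.943  -0.883


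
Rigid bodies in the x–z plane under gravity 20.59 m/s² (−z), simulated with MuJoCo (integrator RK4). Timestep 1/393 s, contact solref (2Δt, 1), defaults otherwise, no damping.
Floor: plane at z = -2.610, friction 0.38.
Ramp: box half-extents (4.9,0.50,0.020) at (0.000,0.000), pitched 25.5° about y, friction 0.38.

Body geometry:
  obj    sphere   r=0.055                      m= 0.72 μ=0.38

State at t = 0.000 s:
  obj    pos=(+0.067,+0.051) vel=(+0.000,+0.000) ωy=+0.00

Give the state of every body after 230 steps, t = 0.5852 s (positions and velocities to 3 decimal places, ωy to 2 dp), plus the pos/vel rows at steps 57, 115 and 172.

State at t = 0.5852 s:
  obj    pos=(+1.046,-0.416) vel=(+3.345,-1.595) ωy=+67.36

Key-timestep trajectory:
   step    t(s)  obj.x    obj.z    obj.vx   obj.vz 
     57  0.1450   +0.127  +0.022  +0.829  -0.395
    115  0.2926   +0.312  -0.066  +1.672  -0.798
    172  0.4377   +0.614  -0.210  +2.501  -1.193


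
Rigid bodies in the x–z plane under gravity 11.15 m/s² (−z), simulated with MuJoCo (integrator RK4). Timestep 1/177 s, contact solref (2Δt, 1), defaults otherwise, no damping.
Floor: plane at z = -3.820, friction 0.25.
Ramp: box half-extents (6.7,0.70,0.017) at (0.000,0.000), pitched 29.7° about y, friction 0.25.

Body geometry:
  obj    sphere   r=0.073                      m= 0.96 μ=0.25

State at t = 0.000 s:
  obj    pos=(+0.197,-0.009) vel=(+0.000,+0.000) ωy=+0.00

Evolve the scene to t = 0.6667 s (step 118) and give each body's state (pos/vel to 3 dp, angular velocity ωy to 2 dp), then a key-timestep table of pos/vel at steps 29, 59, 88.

State at t = 0.6667 s:
  obj    pos=(+0.959,-0.443) vel=(+2.285,-1.304) ωy=+36.02

Key-timestep trajectory:
   step    t(s)  obj.x    obj.z    obj.vx   obj.vz 
     29  0.1638   +0.243  -0.035  +0.562  -0.321
     59  0.3333   +0.388  -0.117  +1.143  -0.652
     88  0.4972   +0.621  -0.251  +1.704  -0.972


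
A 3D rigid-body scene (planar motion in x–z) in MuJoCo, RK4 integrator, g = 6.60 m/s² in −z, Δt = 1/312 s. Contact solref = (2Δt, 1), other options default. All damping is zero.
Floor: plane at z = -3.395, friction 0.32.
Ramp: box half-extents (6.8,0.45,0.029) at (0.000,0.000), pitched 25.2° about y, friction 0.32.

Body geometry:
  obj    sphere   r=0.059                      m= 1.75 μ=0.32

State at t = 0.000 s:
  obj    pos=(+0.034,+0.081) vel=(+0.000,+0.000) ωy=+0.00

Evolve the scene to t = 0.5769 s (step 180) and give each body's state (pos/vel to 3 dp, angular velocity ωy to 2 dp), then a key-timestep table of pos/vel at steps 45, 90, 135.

State at t = 0.5769 s:
  obj    pos=(+0.336,-0.061) vel=(+1.048,-0.493) ωy=+19.62

Key-timestep trajectory:
   step    t(s)  obj.x    obj.z    obj.vx   obj.vz 
     45  0.1442   +0.053  +0.072  +0.262  -0.123
     90  0.2885   +0.110  +0.046  +0.524  -0.247
    135  0.4327   +0.204  +0.001  +0.786  -0.370


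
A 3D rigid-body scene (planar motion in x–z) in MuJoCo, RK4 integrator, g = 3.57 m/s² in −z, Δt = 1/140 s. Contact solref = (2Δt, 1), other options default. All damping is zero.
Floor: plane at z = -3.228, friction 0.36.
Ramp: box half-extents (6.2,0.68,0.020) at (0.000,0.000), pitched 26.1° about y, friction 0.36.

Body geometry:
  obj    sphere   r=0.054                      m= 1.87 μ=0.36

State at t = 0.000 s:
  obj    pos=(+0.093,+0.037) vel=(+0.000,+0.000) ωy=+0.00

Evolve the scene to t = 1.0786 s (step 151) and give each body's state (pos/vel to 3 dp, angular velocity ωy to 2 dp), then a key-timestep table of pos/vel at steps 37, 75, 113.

State at t = 1.0786 s:
  obj    pos=(+0.679,-0.250) vel=(+1.087,-0.532) ωy=+22.40

Key-timestep trajectory:
   step    t(s)  obj.x    obj.z    obj.vx   obj.vz 
     37  0.2643   +0.128  +0.020  +0.266  -0.130
     75  0.5357   +0.238  -0.034  +0.540  -0.264
    113  0.8071   +0.421  -0.124  +0.813  -0.398


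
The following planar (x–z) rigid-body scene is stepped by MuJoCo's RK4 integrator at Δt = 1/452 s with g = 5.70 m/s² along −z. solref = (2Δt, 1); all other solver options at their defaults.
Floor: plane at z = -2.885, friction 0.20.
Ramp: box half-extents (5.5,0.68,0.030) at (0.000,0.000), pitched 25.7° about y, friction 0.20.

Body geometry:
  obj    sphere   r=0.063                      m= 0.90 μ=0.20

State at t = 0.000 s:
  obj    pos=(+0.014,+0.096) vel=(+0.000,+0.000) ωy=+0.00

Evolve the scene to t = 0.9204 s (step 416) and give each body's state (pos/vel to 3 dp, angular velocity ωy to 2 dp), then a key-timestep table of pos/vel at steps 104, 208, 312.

State at t = 0.9204 s:
  obj    pos=(+0.688,-0.228) vel=(+1.464,-0.705) ωy=+25.79

Key-timestep trajectory:
   step    t(s)  obj.x    obj.z    obj.vx   obj.vz 
    104  0.2301   +0.056  +0.076  +0.366  -0.176
    208  0.4602   +0.183  +0.015  +0.732  -0.352
    312  0.6903   +0.393  -0.086  +1.098  -0.529


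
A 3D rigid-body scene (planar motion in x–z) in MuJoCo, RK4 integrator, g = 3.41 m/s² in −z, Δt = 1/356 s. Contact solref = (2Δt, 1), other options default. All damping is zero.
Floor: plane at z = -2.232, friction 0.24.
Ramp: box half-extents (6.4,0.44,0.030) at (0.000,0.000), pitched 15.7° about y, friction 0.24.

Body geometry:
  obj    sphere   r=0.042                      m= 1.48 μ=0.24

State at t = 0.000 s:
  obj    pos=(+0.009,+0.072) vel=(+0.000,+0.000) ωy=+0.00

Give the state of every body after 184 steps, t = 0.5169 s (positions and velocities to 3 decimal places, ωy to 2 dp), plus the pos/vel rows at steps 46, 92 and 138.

State at t = 0.5169 s:
  obj    pos=(+0.094,+0.048) vel=(+0.328,-0.092) ωy=+8.11

Key-timestep trajectory:
   step    t(s)  obj.x    obj.z    obj.vx   obj.vz 
     46  0.1292   +0.014  +0.071  +0.082  -0.023
     92  0.2584   +0.030  +0.066  +0.164  -0.046
    138  0.3876   +0.057  +0.059  +0.246  -0.069


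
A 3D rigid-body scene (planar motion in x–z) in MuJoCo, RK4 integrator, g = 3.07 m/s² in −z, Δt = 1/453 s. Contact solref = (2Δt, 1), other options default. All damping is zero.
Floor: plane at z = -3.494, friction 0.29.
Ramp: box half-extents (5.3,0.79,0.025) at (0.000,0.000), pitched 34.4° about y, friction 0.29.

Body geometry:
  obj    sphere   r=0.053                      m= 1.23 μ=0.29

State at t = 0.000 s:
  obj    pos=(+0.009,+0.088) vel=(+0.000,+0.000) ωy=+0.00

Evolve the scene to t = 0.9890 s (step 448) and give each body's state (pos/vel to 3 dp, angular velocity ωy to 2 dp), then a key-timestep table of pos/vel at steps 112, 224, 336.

State at t = 0.9890 s:
  obj    pos=(+0.509,-0.254) vel=(+1.011,-0.692) ωy=+23.11

Key-timestep trajectory:
   step    t(s)  obj.x    obj.z    obj.vx   obj.vz 
    112  0.2472   +0.040  +0.067  +0.253  -0.173
    224  0.4945   +0.134  +0.003  +0.506  -0.346
    336  0.7417   +0.290  -0.104  +0.758  -0.519


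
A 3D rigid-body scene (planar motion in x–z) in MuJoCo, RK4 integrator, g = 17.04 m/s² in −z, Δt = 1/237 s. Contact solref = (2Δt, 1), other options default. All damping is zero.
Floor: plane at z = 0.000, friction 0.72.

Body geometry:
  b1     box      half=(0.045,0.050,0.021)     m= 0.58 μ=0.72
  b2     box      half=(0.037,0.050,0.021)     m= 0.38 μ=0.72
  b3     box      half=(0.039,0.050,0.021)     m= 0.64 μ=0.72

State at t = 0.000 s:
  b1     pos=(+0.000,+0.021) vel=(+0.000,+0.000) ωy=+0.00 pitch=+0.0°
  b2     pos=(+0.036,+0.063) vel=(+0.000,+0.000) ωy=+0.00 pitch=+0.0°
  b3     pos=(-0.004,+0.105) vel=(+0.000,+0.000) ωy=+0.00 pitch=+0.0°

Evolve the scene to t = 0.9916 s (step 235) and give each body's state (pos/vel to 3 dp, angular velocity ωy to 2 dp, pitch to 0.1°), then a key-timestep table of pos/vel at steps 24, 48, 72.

State at t = 0.9916 s:
  b1     pos=(+0.000,+0.021) vel=(+0.000,+0.000) ωy=+0.00 pitch=+0.0°
  b2     pos=(+0.036,+0.063) vel=(+0.000,+0.000) ωy=+0.00 pitch=+0.0°
  b3     pos=(-0.098,+0.021) vel=(+0.000,+0.000) ωy=+0.00 pitch=+180.0°

Key-timestep trajectory:
   step    t(s)  b1.x    b1.z    b1.vx   b1.vz   b2.x    b2.z    b2.vx   b2.vz   b3.x    b3.z    b3.vx   b3.vz 
     24  0.1013   +0.000  +0.021  +0.000  +0.000   +0.036  +0.063  +0.001  +0.000   -0.010  +0.103  -0.148  -0.070
     48  0.2025   +0.000  +0.021  +0.000  +0.001   +0.036  +0.063  +0.001  +0.000   -0.039  +0.081  -0.474  -0.226
     72  0.3038   +0.000  +0.021  +0.000  +0.000   +0.036  +0.063  +0.000  +0.000   -0.088  +0.047  -0.504  -1.023


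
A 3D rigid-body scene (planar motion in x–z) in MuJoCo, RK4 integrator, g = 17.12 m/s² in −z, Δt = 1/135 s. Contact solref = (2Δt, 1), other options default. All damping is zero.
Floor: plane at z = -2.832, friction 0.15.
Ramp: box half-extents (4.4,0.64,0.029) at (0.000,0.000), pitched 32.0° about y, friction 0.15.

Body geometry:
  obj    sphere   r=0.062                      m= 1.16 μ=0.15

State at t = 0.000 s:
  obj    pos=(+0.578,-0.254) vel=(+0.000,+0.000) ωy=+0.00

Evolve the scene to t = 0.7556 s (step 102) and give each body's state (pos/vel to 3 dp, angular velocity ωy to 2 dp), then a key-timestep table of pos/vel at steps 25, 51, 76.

State at t = 0.7556 s:
  obj    pos=(+2.247,-1.297) vel=(+4.421,-2.752) ωy=+66.34

Key-timestep trajectory:
   step    t(s)  obj.x    obj.z    obj.vx   obj.vz 
     25  0.1852   +0.678  -0.317  +1.070  -0.705
     51  0.3778   +0.995  -0.514  +2.210  -1.377
     76  0.5630   +1.505  -0.833  +3.290  -2.060


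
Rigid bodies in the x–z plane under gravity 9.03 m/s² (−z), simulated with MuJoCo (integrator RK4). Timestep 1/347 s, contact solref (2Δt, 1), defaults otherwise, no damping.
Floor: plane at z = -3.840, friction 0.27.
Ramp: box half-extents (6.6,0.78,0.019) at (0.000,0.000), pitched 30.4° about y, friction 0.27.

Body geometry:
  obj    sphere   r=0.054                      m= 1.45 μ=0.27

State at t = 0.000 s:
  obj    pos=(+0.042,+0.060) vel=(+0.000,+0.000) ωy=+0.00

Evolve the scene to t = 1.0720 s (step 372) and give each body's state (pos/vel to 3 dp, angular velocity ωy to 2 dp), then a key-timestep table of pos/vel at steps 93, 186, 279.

State at t = 1.0720 s:
  obj    pos=(+1.660,-0.889) vel=(+3.018,-1.771) ωy=+64.79

Key-timestep trajectory:
   step    t(s)  obj.x    obj.z    obj.vx   obj.vz 
     93  0.2680   +0.143  +0.001  +0.755  -0.443
    186  0.5360   +0.447  -0.177  +1.509  -0.885
    279  0.8040   +0.952  -0.474  +2.264  -1.328


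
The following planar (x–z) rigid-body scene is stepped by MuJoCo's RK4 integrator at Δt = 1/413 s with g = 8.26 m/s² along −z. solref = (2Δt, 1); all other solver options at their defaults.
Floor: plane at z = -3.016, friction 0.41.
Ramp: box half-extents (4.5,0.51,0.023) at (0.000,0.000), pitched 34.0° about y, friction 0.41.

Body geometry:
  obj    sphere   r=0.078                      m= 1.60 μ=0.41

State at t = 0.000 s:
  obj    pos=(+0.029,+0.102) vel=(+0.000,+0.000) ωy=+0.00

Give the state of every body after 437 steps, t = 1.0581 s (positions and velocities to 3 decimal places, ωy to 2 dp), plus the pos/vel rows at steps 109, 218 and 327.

State at t = 1.0581 s:
  obj    pos=(+1.560,-0.931) vel=(+2.894,-1.952) ωy=+44.75

Key-timestep trajectory:
   step    t(s)  obj.x    obj.z    obj.vx   obj.vz 
    109  0.2639   +0.124  +0.038  +0.722  -0.487
    218  0.5278   +0.410  -0.155  +1.444  -0.974
    327  0.7918   +0.887  -0.476  +2.166  -1.461


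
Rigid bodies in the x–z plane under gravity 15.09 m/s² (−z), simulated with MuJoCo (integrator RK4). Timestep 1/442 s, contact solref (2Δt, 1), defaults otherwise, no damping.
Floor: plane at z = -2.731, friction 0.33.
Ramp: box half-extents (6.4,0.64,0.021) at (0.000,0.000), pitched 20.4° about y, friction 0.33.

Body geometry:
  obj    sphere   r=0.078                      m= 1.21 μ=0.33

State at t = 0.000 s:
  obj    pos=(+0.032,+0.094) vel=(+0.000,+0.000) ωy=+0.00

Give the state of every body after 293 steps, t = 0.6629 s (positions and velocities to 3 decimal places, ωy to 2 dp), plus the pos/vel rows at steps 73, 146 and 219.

State at t = 0.6629 s:
  obj    pos=(+0.806,-0.194) vel=(+2.334,-0.868) ωy=+31.93

Key-timestep trajectory:
   step    t(s)  obj.x    obj.z    obj.vx   obj.vz 
     73  0.1652   +0.080  +0.076  +0.582  -0.216
    146  0.3303   +0.224  +0.022  +1.163  -0.433
    219  0.4955   +0.464  -0.067  +1.745  -0.649
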